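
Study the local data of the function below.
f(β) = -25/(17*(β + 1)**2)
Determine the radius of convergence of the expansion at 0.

The radius of convergence is 1.

Denominator factor (β + 1)^2: pole of order 2 at -1, modulus 1.
The radius of convergence is the smallest modulus among the singular points: 1.


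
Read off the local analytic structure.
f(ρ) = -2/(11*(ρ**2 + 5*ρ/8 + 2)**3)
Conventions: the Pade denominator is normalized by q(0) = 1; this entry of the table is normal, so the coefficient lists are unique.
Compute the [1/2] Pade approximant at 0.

The Pade approximant has numerator coefficients [-1/44, 3965/323136]; denominator coefficients [1, 365/918, 25201/19584].

Taylor coefficients needed (expand at 0): a_0 = -1/44, a_1 = 15/704, a_2 = 117/5632, a_3 = -3215/90112.
Write the denominator as Q(ρ) = 1 + q1*ρ + q2*ρ^2. Requiring Q*f - P = O(ρ^4) with deg P <= 1 kills the coefficients of ρ^2..ρ^3 in Q*f:
  ρ^2: a_2 + q1*a_1 + q2*a_0 = 0, i.e. 117/5632 + (15/704)*q1 + (-1/44)*q2 = 0.
  ρ^3: a_3 + q1*a_2 + q2*a_1 = 0, i.e. -3215/90112 + (117/5632)*q1 + (15/704)*q2 = 0.
Solving this linear system: q1 = 365/918, q2 = 25201/19584.
The numerator is Q*f truncated at degree 1: P0 = a_0 = -1/44; P1 = a_1 + q1*a_0 = 3965/323136.


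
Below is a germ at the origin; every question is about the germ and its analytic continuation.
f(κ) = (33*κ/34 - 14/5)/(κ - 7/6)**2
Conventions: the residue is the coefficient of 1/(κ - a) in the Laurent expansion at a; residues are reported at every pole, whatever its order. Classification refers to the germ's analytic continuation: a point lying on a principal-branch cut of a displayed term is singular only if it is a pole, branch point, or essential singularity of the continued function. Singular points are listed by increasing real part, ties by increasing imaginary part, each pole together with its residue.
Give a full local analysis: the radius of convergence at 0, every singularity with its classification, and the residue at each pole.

Denominator factor (κ - 7/6)^2: pole of order 2 at 7/6, modulus 7/6.
The radius of convergence is the smallest modulus among the singular points: 7/6.
At the order-2 pole 7/6 set g(κ) = (κ - (7/6))^2*f(κ) = 33*κ/34 - 14/5.
Order-2 pole: residue = g'(a); g'(7/6) = 33/34, so the residue is 33/34.

Radius of convergence at 0: 7/6.
At 7/6: a pole of order 2; residue 33/34.


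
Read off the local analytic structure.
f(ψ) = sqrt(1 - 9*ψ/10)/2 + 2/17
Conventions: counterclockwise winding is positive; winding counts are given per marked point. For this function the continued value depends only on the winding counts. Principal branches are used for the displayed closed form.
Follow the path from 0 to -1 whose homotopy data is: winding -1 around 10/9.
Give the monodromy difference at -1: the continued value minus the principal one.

The rational part is single-valued and drops out of the difference; each branch term changes only by its own monodromy.
(1/2)*sqrt(1 - ψ/(10/9)): winding -1 is odd, the square root flips sign, contributing -2*(1/2)*sqrt(1 - (-1)/(10/9)) = -2*(1/2)*sqrt(19/10) = -(1/10)*sqrt(190).
Summing the contributions at ψ = -1 gives -(1/10)*sqrt(190).

Continued minus principal equals -(1/10)*sqrt(190).


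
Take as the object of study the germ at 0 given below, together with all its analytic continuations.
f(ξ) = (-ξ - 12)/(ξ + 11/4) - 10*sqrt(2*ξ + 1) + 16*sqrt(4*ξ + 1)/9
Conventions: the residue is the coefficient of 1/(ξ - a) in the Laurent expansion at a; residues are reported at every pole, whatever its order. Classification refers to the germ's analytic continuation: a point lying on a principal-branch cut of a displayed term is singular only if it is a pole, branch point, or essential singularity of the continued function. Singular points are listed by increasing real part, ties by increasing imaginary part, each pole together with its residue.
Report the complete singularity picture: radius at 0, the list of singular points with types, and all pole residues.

Radius of convergence at 0: 1/4.
At -11/4: a pole of order 1; residue -37/4.
At -1/2: an algebraic (square-root) branch point.
At -1/4: an algebraic (square-root) branch point.

Denominator factor (ξ + 11/4): pole of order 1 at -11/4, modulus 11/4.
Branch term (-10)*sqrt(1 - ξ/(-1/2)): its argument vanishes at ξ = -1/2, a square-root branch point, modulus 1/2.
Branch term (16/9)*sqrt(1 - ξ/(-1/4)): its argument vanishes at ξ = -1/4, a square-root branch point, modulus 1/4.
The radius of convergence is the smallest modulus among the singular points: 1/4.
The branch terms are analytic at -11/4 and contribute nothing to the residue; only the rational part matters.
At the order-1 pole -11/4 set g(ξ) = (ξ - (-11/4))*(rational part) = -ξ - 12.
Simple pole: residue = g(a) at a = -11/4, which is -37/4.
List the singular points by increasing real part (a conjugate pair: the negative imaginary part first).


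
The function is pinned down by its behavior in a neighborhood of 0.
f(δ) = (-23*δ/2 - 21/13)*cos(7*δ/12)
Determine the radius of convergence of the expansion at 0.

The radius of convergence is infinite.

The factor cos(7*δ/12) is entire and contributes no finite singular point.
The polynomial part has no poles.
No finite singular points: the Taylor series at 0 converges everywhere.


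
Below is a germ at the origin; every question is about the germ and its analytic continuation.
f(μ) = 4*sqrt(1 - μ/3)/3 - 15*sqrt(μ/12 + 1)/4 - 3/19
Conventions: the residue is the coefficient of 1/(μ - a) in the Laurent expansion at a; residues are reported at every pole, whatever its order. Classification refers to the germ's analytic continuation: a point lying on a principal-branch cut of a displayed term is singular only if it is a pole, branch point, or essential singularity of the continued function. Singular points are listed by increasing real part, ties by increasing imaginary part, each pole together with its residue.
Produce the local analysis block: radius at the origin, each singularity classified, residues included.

Branch term (4/3)*sqrt(1 - μ/(3)): its argument vanishes at μ = 3, a square-root branch point, modulus 3.
Branch term (-15/4)*sqrt(1 - μ/(-12)): its argument vanishes at μ = -12, a square-root branch point, modulus 12.
The radius of convergence is the smallest modulus among the singular points: 3.
List the singular points by increasing real part (a conjugate pair: the negative imaginary part first).

Radius of convergence at 0: 3.
At -12: an algebraic (square-root) branch point.
At 3: an algebraic (square-root) branch point.


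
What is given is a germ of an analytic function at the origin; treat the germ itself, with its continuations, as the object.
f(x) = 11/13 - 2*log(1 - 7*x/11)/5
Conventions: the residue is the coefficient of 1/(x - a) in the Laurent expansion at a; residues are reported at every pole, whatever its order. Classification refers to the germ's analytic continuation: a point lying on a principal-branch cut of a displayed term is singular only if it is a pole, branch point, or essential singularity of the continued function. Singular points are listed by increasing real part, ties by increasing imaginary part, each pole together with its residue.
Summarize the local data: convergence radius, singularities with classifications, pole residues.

Radius of convergence at 0: 11/7.
At 11/7: a logarithmic branch point.

Branch term (-2/5)*log(1 - x/(11/7)): its argument vanishes at x = 11/7, a logarithmic branch point, modulus 11/7.
The radius of convergence is the smallest modulus among the singular points: 11/7.


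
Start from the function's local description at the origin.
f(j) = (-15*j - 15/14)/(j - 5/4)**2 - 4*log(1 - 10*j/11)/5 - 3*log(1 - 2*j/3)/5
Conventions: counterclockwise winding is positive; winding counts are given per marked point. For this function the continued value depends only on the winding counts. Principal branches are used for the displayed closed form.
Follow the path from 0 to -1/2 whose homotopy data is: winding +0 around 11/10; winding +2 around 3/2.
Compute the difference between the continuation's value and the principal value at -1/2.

The rational part is single-valued and drops out of the difference; each branch term changes only by its own monodromy.
(-4/5)*log(1 - j/(11/10)): winding 0 around 11/10, so this term returns to its principal value, contribution 0.
(-3/5)*log(1 - j/(3/2)): each positive loop around 3/2 adds 2*pi*i to the log, so winding +2 contributes (-3/5)*(2)*2*pi*i = -(12/5)*pi*i.
Summing the contributions at j = -1/2 gives -(12/5)*pi*i.

Continued minus principal equals -(12/5)*pi*i.


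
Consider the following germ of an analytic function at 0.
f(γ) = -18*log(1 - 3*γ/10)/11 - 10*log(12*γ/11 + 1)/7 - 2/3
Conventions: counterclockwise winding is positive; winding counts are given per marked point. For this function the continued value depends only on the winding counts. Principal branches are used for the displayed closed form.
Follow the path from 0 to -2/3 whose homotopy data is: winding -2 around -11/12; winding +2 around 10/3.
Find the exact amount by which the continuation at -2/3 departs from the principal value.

The rational part is single-valued and drops out of the difference; each branch term changes only by its own monodromy.
(-18/11)*log(1 - γ/(10/3)): each positive loop around 10/3 adds 2*pi*i to the log, so winding +2 contributes (-18/11)*(2)*2*pi*i = -(72/11)*pi*i.
(-10/7)*log(1 - γ/(-11/12)): each positive loop around -11/12 adds 2*pi*i to the log, so winding -2 contributes (-10/7)*(-2)*2*pi*i = (40/7)*pi*i.
Summing the contributions at γ = -2/3 gives -(64/77)*pi*i.

Continued minus principal equals -(64/77)*pi*i.


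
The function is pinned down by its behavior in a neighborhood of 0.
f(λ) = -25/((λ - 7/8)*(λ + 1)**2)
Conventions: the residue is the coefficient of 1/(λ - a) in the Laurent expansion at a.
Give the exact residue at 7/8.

At the order-1 pole 7/8 set g(λ) = (λ - (7/8))*f(λ) = -25/(λ + 1)**2.
Simple pole: residue = g(a) at a = 7/8, which is -64/9.

The residue is -64/9.


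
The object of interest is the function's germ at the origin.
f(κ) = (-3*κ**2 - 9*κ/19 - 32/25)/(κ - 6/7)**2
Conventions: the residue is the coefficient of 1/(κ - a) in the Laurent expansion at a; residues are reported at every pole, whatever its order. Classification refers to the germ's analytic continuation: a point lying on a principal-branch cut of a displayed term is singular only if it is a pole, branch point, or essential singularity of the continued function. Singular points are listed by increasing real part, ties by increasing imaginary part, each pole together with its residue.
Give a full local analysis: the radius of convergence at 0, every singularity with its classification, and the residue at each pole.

Denominator factor (κ - 6/7)^2: pole of order 2 at 6/7, modulus 6/7.
The radius of convergence is the smallest modulus among the singular points: 6/7.
At the order-2 pole 6/7 set g(κ) = (κ - (6/7))^2*f(κ) = -3*κ**2 - 9*κ/19 - 32/25.
Order-2 pole: residue = g'(a); g'(6/7) = -747/133, so the residue is -747/133.

Radius of convergence at 0: 6/7.
At 6/7: a pole of order 2; residue -747/133.


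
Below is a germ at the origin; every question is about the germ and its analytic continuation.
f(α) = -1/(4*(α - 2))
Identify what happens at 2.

The denominator factor α - 2 vanishes at 2 and appears to the power 1; the numerator there equals -1/4, nonzero, and no other factor vanishes.
Hence a pole whose order is the multiplicity, 1.

The point is a pole of order 1.


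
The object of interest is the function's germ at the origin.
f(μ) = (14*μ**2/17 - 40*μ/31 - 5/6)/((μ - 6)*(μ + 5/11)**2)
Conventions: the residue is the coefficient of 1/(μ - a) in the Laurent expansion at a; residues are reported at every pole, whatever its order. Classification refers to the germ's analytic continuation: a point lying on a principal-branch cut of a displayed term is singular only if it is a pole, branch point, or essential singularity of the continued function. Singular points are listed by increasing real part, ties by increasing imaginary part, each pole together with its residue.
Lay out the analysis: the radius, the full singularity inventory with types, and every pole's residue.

Denominator factor (μ + 5/11)^2: pole of order 2 at -5/11, modulus 5/11.
Denominator factor (μ - 6): pole of order 1 at 6, modulus 6.
The radius of convergence is the smallest modulus among the singular points: 5/11.
At the order-2 pole -5/11 set g(μ) = (μ - (-5/11))^2*f(μ) = (14*μ**2/17 - 40*μ/31 - 5/6)/(μ - 6).
Order-2 pole: residue = g'(a); g'(-5/11) = 5064655/15939642, so the residue is 5064655/15939642.
At the order-1 pole 6 set g(μ) = (μ - (6))*f(μ) = (14*μ**2/17 - 40*μ/31 - 5/6)/(μ + 5/11)**2.
Simple pole: residue = g(a) at a = 6, which is 8062109/15939642.
List the singular points by increasing real part (a conjugate pair: the negative imaginary part first).

Radius of convergence at 0: 5/11.
At -5/11: a pole of order 2; residue 5064655/15939642.
At 6: a pole of order 1; residue 8062109/15939642.


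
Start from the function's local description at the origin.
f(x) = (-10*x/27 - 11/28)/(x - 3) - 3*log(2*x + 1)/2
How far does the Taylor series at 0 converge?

Denominator factor (x - 3): pole of order 1 at 3, modulus 3.
Branch term (-3/2)*log(1 - x/(-1/2)): its argument vanishes at x = -1/2, a logarithmic branch point, modulus 1/2.
The radius of convergence is the smallest modulus among the singular points: 1/2.

The radius of convergence is 1/2.


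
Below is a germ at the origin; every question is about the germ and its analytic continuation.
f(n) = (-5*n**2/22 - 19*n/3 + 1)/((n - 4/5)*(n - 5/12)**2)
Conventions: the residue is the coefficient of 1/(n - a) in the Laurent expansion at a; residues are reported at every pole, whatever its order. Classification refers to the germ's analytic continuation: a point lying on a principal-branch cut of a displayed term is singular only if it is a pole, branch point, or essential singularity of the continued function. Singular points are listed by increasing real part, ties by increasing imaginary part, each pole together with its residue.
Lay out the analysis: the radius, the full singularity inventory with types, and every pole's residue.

Denominator factor (n - 5/12)^2: pole of order 2 at 5/12, modulus 5/12.
Denominator factor (n - 4/5): pole of order 1 at 4/5, modulus 4/5.
The radius of convergence is the smallest modulus among the singular points: 5/12.
At the order-2 pole 5/12 set g(n) = (n - (5/12))^2*f(n) = (-5*n**2/22 - 19*n/3 + 1)/(n - 4/5).
Order-2 pole: residue = g'(a); g'(5/12) = 330955/11638, so the residue is 330955/11638.
At the order-1 pole 4/5 set g(n) = (n - (4/5))*f(n) = (-5*n**2/22 - 19*n/3 + 1)/(n - 5/12)**2.
Simple pole: residue = g(a) at a = 4/5, which is -166800/5819.
List the singular points by increasing real part (a conjugate pair: the negative imaginary part first).

Radius of convergence at 0: 5/12.
At 5/12: a pole of order 2; residue 330955/11638.
At 4/5: a pole of order 1; residue -166800/5819.


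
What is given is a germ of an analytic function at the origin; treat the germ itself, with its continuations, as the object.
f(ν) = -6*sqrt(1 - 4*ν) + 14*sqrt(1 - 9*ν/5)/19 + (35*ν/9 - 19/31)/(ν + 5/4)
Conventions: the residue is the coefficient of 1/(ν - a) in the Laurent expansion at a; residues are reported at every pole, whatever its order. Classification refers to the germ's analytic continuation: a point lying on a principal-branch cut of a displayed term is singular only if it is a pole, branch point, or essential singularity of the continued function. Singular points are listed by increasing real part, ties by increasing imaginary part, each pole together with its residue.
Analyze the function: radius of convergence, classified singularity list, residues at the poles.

Denominator factor (ν + 5/4): pole of order 1 at -5/4, modulus 5/4.
Branch term (-6)*sqrt(1 - ν/(1/4)): its argument vanishes at ν = 1/4, a square-root branch point, modulus 1/4.
Branch term (14/19)*sqrt(1 - ν/(5/9)): its argument vanishes at ν = 5/9, a square-root branch point, modulus 5/9.
The radius of convergence is the smallest modulus among the singular points: 1/4.
The branch terms are analytic at -5/4 and contribute nothing to the residue; only the rational part matters.
At the order-1 pole -5/4 set g(ν) = (ν - (-5/4))*(rational part) = 35*ν/9 - 19/31.
Simple pole: residue = g(a) at a = -5/4, which is -6109/1116.
List the singular points by increasing real part (a conjugate pair: the negative imaginary part first).

Radius of convergence at 0: 1/4.
At -5/4: a pole of order 1; residue -6109/1116.
At 1/4: an algebraic (square-root) branch point.
At 5/9: an algebraic (square-root) branch point.


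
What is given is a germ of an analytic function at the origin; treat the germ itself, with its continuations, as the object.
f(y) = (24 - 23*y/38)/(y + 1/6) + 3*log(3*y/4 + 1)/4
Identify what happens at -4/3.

The point is a logarithmic branch point.

The term (3/4)*log(1 - y/(-4/3)) has argument 1 - -4/3/(-4/3) = 0 at -4/3: a logarithmic (infinitely-sheeted) branch point; the remaining terms are analytic or single-valued there.


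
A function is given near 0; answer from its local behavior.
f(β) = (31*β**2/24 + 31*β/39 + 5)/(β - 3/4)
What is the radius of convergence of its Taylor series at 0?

Denominator factor (β - 3/4): pole of order 1 at 3/4, modulus 3/4.
The radius of convergence is the smallest modulus among the singular points: 3/4.

The radius of convergence is 3/4.


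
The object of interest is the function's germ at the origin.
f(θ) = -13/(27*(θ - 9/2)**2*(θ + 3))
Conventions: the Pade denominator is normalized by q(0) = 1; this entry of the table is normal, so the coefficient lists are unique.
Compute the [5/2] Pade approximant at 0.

The Pade approximant has numerator coefficients [-52/6561, -3445/2283228, -455/1712421, -247/5137263, -104/15411789, -52/46235367]; denominator coefficients [1, 331/4176, -3247/37584].

Taylor coefficients needed (expand at 0): a_0 = -52/6561, a_1 = -52/59049, a_2 = -52/59049, a_3 = -260/4782969, a_4 = -3380/43046721, a_5 = 52/129140163, a_6 = -23764/3486784401, a_7 = 18044/31381059609.
Write the denominator as Q(θ) = 1 + q1*θ + q2*θ^2. Requiring Q*f - P = O(θ^8) with deg P <= 5 kills the coefficients of θ^6..θ^7 in Q*f:
  θ^6: a_6 + q1*a_5 + q2*a_4 = 0, i.e. -23764/3486784401 + (52/129140163)*q1 + (-3380/43046721)*q2 = 0.
  θ^7: a_7 + q1*a_6 + q2*a_5 = 0, i.e. 18044/31381059609 + (-23764/3486784401)*q1 + (52/129140163)*q2 = 0.
Solving this linear system: q1 = 331/4176, q2 = -3247/37584.
The numerator is Q*f truncated at degree 5: P0 = a_0 = -52/6561; P1 = a_1 + q1*a_0 = -3445/2283228; P2 = a_2 + q1*a_1 + q2*a_0 = -455/1712421; P3 = a_3 + q1*a_2 + q2*a_1 = -247/5137263; P4 = a_4 + q1*a_3 + q2*a_2 = -104/15411789; P5 = a_5 + q1*a_4 + q2*a_3 = -52/46235367.


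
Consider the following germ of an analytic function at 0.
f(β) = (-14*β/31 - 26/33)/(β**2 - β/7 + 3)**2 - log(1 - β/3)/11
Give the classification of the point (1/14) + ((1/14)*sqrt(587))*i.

The denominator factor β**2 - β/7 + 3 vanishes at (1/14) + ((1/14)*sqrt(587))*i and appears to the power 2; the numerator there equals (-839/1023) - ((1/31)*sqrt(587))*i, nonzero, and no other factor vanishes.
The branch terms are analytic at this point.
Hence a pole whose order is the multiplicity, 2.

The point is a pole of order 2.


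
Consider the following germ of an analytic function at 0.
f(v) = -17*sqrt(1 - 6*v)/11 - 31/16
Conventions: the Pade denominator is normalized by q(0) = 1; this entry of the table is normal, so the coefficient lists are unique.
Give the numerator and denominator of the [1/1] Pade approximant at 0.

The Pade approximant has numerator coefficients [-613/176, 3471/352]; denominator coefficients [1, -3/2].

Taylor coefficients needed (expand at 0): a_0 = -613/176, a_1 = 51/11, a_2 = 153/22.
Write the denominator as Q(v) = 1 + q1*v. Requiring Q*f - P = O(v^3) with deg P <= 1 kills the coefficients of v^2..v^2 in Q*f:
  v^2: a_2 + q1*a_1 = 0, i.e. 153/22 + (51/11)*q1 = 0.
Solving this linear system: q1 = -3/2.
The numerator is Q*f truncated at degree 1: P0 = a_0 = -613/176; P1 = a_1 + q1*a_0 = 3471/352.


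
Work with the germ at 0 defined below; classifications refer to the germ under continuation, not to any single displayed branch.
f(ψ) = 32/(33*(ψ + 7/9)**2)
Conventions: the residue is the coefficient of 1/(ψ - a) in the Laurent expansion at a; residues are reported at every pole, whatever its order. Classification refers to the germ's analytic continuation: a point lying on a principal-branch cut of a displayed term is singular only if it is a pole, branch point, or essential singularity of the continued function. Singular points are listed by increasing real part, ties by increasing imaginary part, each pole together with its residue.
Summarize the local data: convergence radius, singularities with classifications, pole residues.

Radius of convergence at 0: 7/9.
At -7/9: a pole of order 2; residue 0.

Denominator factor (ψ + 7/9)^2: pole of order 2 at -7/9, modulus 7/9.
The radius of convergence is the smallest modulus among the singular points: 7/9.
At the order-2 pole -7/9 set g(ψ) = (ψ - (-7/9))^2*f(ψ) = 32/33.
Order-2 pole: residue = g'(a); g'(-7/9) = 0, so the residue is 0.


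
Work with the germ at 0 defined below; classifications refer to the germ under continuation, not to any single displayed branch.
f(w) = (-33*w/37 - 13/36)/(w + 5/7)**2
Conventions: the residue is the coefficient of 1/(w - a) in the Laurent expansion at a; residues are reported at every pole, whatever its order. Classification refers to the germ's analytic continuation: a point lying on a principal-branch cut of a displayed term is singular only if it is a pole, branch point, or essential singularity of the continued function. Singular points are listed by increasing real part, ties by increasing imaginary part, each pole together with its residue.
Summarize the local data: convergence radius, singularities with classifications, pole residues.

Denominator factor (w + 5/7)^2: pole of order 2 at -5/7, modulus 5/7.
The radius of convergence is the smallest modulus among the singular points: 5/7.
At the order-2 pole -5/7 set g(w) = (w - (-5/7))^2*f(w) = -33*w/37 - 13/36.
Order-2 pole: residue = g'(a); g'(-5/7) = -33/37, so the residue is -33/37.

Radius of convergence at 0: 5/7.
At -5/7: a pole of order 2; residue -33/37.


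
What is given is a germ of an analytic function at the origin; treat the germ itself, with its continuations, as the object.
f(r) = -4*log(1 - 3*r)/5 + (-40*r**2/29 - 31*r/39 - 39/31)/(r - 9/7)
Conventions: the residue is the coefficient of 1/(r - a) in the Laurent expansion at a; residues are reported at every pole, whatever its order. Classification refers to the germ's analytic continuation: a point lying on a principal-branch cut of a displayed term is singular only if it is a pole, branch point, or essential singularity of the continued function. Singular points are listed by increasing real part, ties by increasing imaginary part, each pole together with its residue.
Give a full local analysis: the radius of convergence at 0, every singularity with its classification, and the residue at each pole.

Radius of convergence at 0: 1/3.
At 1/3: a logarithmic branch point.
At 9/7: a pole of order 1; residue -2611416/572663.

Denominator factor (r - 9/7): pole of order 1 at 9/7, modulus 9/7.
Branch term (-4/5)*log(1 - r/(1/3)): its argument vanishes at r = 1/3, a logarithmic branch point, modulus 1/3.
The radius of convergence is the smallest modulus among the singular points: 1/3.
The branch term is analytic at 9/7 and contributes nothing to the residue; only the rational part matters.
At the order-1 pole 9/7 set g(r) = (r - (9/7))*(rational part) = -40*r**2/29 - 31*r/39 - 39/31.
Simple pole: residue = g(a) at a = 9/7, which is -2611416/572663.
List the singular points by increasing real part (a conjugate pair: the negative imaginary part first).


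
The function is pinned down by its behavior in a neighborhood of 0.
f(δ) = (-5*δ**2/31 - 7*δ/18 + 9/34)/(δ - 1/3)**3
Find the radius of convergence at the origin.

The radius of convergence is 1/3.

Denominator factor (δ - 1/3)^3: pole of order 3 at 1/3, modulus 1/3.
The radius of convergence is the smallest modulus among the singular points: 1/3.


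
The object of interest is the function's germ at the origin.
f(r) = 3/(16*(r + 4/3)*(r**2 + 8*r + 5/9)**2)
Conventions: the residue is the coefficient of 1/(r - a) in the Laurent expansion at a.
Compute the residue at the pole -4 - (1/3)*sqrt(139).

The factor r**2 + 8*r + 5/9 splits as (r - a)(r - a') with a = -4 - (1/3)*sqrt(139), a' = -4 + (1/3)*sqrt(139). At the order-2 pole a set g(r) = (r - a)^2*f(r) = [3/(16*(r + 4/3))] / (r - a')^2.
Order-2 pole: residue = g'(a); g'(-4 - (1/3)*sqrt(139)) = -27/20000 + (9531/96605000)*sqrt(139), so the residue is -27/20000 + (9531/96605000)*sqrt(139).

The residue is -27/20000 + (9531/96605000)*sqrt(139).


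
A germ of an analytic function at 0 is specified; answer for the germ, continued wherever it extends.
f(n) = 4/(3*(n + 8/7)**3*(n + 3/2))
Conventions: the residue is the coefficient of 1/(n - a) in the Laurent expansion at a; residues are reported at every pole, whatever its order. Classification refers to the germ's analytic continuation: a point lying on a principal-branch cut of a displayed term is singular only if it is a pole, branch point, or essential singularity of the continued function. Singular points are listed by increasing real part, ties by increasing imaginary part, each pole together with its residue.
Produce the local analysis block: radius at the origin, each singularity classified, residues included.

Denominator factor (n + 3/2): pole of order 1 at -3/2, modulus 3/2.
Denominator factor (n + 8/7)^3: pole of order 3 at -8/7, modulus 8/7.
The radius of convergence is the smallest modulus among the singular points: 8/7.
At the order-1 pole -3/2 set g(n) = (n - (-3/2))*f(n) = 4/(3*(n + 8/7)**3).
Simple pole: residue = g(a) at a = -3/2, which is -10976/375.
At the order-3 pole -8/7 set g(n) = (n - (-8/7))^3*f(n) = 4/(3*(n + 3/2)).
Order-3 pole: residue = g''(a)/2; g''(-8/7) = 21952/375, so the residue is 10976/375.
List the singular points by increasing real part (a conjugate pair: the negative imaginary part first).

Radius of convergence at 0: 8/7.
At -3/2: a pole of order 1; residue -10976/375.
At -8/7: a pole of order 3; residue 10976/375.


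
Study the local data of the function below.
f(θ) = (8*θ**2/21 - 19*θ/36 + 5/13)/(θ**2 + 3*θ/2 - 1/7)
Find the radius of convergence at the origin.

Denominator factor (θ**2 + 3*θ/2 - 1/7): discriminant 79/28, real irrational roots -3/4 + (1/28)*sqrt(553) and -3/4 - (1/28)*sqrt(553); poles of order 1, moduli -3/4 + (1/28)*sqrt(553) and 3/4 + (1/28)*sqrt(553).
The radius of convergence is the smallest modulus among the singular points: -3/4 + (1/28)*sqrt(553).

The radius of convergence is -3/4 + (1/28)*sqrt(553).


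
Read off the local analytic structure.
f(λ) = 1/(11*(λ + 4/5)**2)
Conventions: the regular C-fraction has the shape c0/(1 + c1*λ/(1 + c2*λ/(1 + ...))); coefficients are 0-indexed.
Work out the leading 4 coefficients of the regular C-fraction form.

Taylor coefficients (expand at 0): a_0 = 25/176, a_1 = -125/352, a_2 = 1875/2816, a_3 = -3125/2816.
c0 = a_0 = 25/176. Peel one level at a time: if S = 1 + c*λ/S' with S'(0) = 1, then c is the λ-coefficient of S and S' = c*λ/(S - 1).
S_1 = c0/f = 1 + (5/2)*λ + (25/16)*λ^2 + ...; c1 = 5/2.
S_2 = c1*λ/(S_1 - 1) = 1 + (-5/8)*λ + (25/64)*λ^2 + ...; c2 = -5/8.
S_3 = c2*λ/(S_2 - 1) = 1 + (5/8)*λ + ...; c3 = 5/8.

The regular C-fraction coefficients are [25/176, 5/2, -5/8, 5/8].


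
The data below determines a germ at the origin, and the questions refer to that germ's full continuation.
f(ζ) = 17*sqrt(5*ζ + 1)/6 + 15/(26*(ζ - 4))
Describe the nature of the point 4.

The denominator factor ζ - 4 vanishes at 4 and appears to the power 1; the numerator there equals 15/26, nonzero, and no other factor vanishes.
The branch terms are analytic at this point.
Hence a pole whose order is the multiplicity, 1.

The point is a pole of order 1.


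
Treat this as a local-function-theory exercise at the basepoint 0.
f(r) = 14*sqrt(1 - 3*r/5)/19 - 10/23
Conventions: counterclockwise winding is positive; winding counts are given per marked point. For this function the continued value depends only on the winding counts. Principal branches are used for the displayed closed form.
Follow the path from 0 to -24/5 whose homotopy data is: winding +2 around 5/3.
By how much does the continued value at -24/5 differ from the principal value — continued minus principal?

The rational part is single-valued and drops out of the difference; each branch term changes only by its own monodromy.
(14/19)*sqrt(1 - r/(5/3)): winding +2 is even, the square root returns to the same sheet, contribution 0.
Summing the contributions at r = -24/5 gives 0.

Continued minus principal equals 0.


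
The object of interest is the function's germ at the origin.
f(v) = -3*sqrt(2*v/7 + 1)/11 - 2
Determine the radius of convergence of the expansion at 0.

The radius of convergence is 7/2.

Branch term (-3/11)*sqrt(1 - v/(-7/2)): its argument vanishes at v = -7/2, a square-root branch point, modulus 7/2.
The radius of convergence is the smallest modulus among the singular points: 7/2.


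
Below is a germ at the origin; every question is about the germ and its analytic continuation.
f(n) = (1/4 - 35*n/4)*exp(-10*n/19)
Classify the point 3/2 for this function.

The point is a regular point.

There is no denominator, hence no pole anywhere.
The factor exp(-10*n/19) is entire.
So the germ continues analytically to 3/2.


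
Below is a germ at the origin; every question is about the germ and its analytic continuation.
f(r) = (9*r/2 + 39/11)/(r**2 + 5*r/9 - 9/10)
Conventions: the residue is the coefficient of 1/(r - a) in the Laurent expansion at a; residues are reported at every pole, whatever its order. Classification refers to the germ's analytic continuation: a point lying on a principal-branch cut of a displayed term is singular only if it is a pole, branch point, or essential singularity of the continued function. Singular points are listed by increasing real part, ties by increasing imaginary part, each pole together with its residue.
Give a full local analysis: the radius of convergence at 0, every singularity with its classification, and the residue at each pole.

Radius of convergence at 0: -5/18 + (1/90)*sqrt(7915).
At -5/18 - (1/90)*sqrt(7915): a pole of order 1; residue 9/4 - (909/69652)*sqrt(7915).
At -5/18 + (1/90)*sqrt(7915): a pole of order 1; residue 9/4 + (909/69652)*sqrt(7915).

Denominator factor (r**2 + 5*r/9 - 9/10): discriminant 1583/405, real irrational roots -5/18 + (1/90)*sqrt(7915) and -5/18 - (1/90)*sqrt(7915); poles of order 1, moduli -5/18 + (1/90)*sqrt(7915) and 5/18 + (1/90)*sqrt(7915).
The radius of convergence is the smallest modulus among the singular points: -5/18 + (1/90)*sqrt(7915).
The factor r**2 + 5*r/9 - 9/10 splits as (r - a)(r - a') with a = -5/18 - (1/90)*sqrt(7915), a' = -5/18 + (1/90)*sqrt(7915). At the order-1 pole a set g(r) = (r - a)*f(r) = [9*r/2 + 39/11] / (r - a').
Simple pole: residue = g(a) at a = -5/18 - (1/90)*sqrt(7915), which is 9/4 - (909/69652)*sqrt(7915).
The factor r**2 + 5*r/9 - 9/10 splits as (r - a)(r - a') with a = -5/18 + (1/90)*sqrt(7915), a' = -5/18 - (1/90)*sqrt(7915). At the order-1 pole a set g(r) = (r - a)*f(r) = [9*r/2 + 39/11] / (r - a').
Simple pole: residue = g(a) at a = -5/18 + (1/90)*sqrt(7915), which is 9/4 + (909/69652)*sqrt(7915).
List the singular points by increasing real part (a conjugate pair: the negative imaginary part first).


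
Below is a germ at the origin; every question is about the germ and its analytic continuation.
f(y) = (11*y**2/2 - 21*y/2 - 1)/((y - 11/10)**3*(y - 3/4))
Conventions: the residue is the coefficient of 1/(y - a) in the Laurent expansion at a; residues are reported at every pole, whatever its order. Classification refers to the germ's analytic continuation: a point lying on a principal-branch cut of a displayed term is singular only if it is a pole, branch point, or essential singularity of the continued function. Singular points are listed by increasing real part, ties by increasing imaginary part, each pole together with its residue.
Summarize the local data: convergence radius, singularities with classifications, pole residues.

Radius of convergence at 0: 3/4.
At 3/4: a pole of order 1; residue 46250/343.
At 11/10: a pole of order 3; residue -46250/343.

Denominator factor (y - 3/4): pole of order 1 at 3/4, modulus 3/4.
Denominator factor (y - 11/10)^3: pole of order 3 at 11/10, modulus 11/10.
The radius of convergence is the smallest modulus among the singular points: 3/4.
At the order-1 pole 3/4 set g(y) = (y - (3/4))*f(y) = (11*y**2/2 - 21*y/2 - 1)/(y - 11/10)**3.
Simple pole: residue = g(a) at a = 3/4, which is 46250/343.
At the order-3 pole 11/10 set g(y) = (y - (11/10))^3*f(y) = (11*y**2/2 - 21*y/2 - 1)/(y - 3/4).
Order-3 pole: residue = g''(a)/2; g''(11/10) = -92500/343, so the residue is -46250/343.
List the singular points by increasing real part (a conjugate pair: the negative imaginary part first).


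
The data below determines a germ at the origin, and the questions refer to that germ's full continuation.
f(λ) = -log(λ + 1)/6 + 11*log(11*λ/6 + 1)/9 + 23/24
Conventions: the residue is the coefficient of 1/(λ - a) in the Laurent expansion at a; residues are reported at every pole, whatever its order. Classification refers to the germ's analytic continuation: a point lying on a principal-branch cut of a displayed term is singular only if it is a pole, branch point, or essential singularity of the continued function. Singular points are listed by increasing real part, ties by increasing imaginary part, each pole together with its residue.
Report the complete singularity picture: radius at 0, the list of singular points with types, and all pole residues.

Branch term (-1/6)*log(1 - λ/(-1)): its argument vanishes at λ = -1, a logarithmic branch point, modulus 1.
Branch term (11/9)*log(1 - λ/(-6/11)): its argument vanishes at λ = -6/11, a logarithmic branch point, modulus 6/11.
The radius of convergence is the smallest modulus among the singular points: 6/11.
List the singular points by increasing real part (a conjugate pair: the negative imaginary part first).

Radius of convergence at 0: 6/11.
At -1: a logarithmic branch point.
At -6/11: a logarithmic branch point.


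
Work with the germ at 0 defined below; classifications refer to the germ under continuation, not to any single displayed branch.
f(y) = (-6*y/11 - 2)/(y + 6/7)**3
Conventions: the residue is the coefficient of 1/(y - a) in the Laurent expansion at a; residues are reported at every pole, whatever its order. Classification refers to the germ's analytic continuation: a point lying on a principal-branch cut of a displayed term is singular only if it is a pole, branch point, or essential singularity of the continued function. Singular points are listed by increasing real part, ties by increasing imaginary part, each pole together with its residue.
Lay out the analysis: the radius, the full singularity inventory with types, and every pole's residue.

Denominator factor (y + 6/7)^3: pole of order 3 at -6/7, modulus 6/7.
The radius of convergence is the smallest modulus among the singular points: 6/7.
At the order-3 pole -6/7 set g(y) = (y - (-6/7))^3*f(y) = -6*y/11 - 2.
Order-3 pole: residue = g''(a)/2; g''(-6/7) = 0, so the residue is 0.

Radius of convergence at 0: 6/7.
At -6/7: a pole of order 3; residue 0.


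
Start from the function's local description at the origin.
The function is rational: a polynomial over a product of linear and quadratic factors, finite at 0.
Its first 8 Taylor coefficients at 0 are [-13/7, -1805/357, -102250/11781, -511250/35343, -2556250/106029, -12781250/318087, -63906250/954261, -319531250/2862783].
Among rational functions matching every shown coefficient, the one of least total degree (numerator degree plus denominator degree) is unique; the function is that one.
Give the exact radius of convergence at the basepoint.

The radius of convergence is 3/5.

No rational of total degree below 3 reproduces all 8 coefficients; solving the [2/1] Pade equations on them gives f(θ) = (5*θ**2/33 + 20*θ/17 + 39/35)/(θ - 3/5), whose expansion matches every shown term.
Denominator factor (θ - 3/5): pole of order 1 at 3/5, modulus 3/5.
The radius of convergence is the smallest modulus among the singular points: 3/5.


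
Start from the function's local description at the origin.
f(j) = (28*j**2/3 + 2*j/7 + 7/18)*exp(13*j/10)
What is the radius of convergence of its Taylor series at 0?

The radius of convergence is infinite.

The factor exp(13*j/10) is entire and contributes no finite singular point.
The polynomial part has no poles.
No finite singular points: the Taylor series at 0 converges everywhere.


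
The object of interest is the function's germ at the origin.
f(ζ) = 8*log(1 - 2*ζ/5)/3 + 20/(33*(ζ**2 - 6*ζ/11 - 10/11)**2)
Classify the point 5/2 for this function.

The term (8/3)*log(1 - ζ/(5/2)) has argument 1 - 5/2/(5/2) = 0 at 5/2: a logarithmic (infinitely-sheeted) branch point; the remaining terms are analytic or single-valued there.

The point is a logarithmic branch point.


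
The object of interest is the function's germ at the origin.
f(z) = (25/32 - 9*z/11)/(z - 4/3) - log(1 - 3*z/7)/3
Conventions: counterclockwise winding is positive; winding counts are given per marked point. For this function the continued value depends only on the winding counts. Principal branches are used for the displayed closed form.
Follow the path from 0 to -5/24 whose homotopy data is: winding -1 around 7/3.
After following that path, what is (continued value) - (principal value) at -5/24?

The rational part is single-valued and drops out of the difference; each branch term changes only by its own monodromy.
(-1/3)*log(1 - z/(7/3)): each positive loop around 7/3 adds 2*pi*i to the log, so winding -1 contributes (-1/3)*(-1)*2*pi*i = (2/3)*pi*i.
Summing the contributions at z = -5/24 gives (2/3)*pi*i.

Continued minus principal equals (2/3)*pi*i.


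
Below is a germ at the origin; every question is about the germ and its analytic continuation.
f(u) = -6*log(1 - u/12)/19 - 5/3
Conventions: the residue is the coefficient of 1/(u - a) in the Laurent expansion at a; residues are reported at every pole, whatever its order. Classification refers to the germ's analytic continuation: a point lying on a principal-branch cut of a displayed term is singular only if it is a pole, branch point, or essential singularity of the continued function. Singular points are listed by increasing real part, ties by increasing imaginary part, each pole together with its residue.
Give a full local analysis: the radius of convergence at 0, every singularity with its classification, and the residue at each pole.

Radius of convergence at 0: 12.
At 12: a logarithmic branch point.

Branch term (-6/19)*log(1 - u/(12)): its argument vanishes at u = 12, a logarithmic branch point, modulus 12.
The radius of convergence is the smallest modulus among the singular points: 12.


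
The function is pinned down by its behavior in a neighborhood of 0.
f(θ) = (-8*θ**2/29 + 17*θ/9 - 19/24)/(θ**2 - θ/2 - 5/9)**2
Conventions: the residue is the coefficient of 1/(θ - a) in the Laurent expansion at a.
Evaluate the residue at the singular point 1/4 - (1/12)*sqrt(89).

The factor θ**2 - θ/2 - 5/9 splits as (θ - a)(θ - a') with a = 1/4 - (1/12)*sqrt(89), a' = 1/4 + (1/12)*sqrt(89). At the order-2 pole a set g(θ) = (θ - a)^2*f(θ) = [-8*θ**2/29 + 17*θ/9 - 19/24] / (θ - a')^2.
Order-2 pole: residue = g'(a); g'(1/4 - (1/12)*sqrt(89)) = -(2082/229709)*sqrt(89), so the residue is -(2082/229709)*sqrt(89).

The residue is -(2082/229709)*sqrt(89).
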